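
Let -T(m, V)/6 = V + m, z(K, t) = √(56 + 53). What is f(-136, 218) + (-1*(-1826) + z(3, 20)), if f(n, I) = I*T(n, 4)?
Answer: 174482 + √109 ≈ 1.7449e+5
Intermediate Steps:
z(K, t) = √109
T(m, V) = -6*V - 6*m (T(m, V) = -6*(V + m) = -6*V - 6*m)
f(n, I) = I*(-24 - 6*n) (f(n, I) = I*(-6*4 - 6*n) = I*(-24 - 6*n))
f(-136, 218) + (-1*(-1826) + z(3, 20)) = -6*218*(4 - 136) + (-1*(-1826) + √109) = -6*218*(-132) + (1826 + √109) = 172656 + (1826 + √109) = 174482 + √109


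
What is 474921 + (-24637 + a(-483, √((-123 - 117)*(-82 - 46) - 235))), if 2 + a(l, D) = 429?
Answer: 450711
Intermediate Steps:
a(l, D) = 427 (a(l, D) = -2 + 429 = 427)
474921 + (-24637 + a(-483, √((-123 - 117)*(-82 - 46) - 235))) = 474921 + (-24637 + 427) = 474921 - 24210 = 450711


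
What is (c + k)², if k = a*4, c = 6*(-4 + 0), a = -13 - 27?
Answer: 33856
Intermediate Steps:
a = -40
c = -24 (c = 6*(-4) = -24)
k = -160 (k = -40*4 = -160)
(c + k)² = (-24 - 160)² = (-184)² = 33856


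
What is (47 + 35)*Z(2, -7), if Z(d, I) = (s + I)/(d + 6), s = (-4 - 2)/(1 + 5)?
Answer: -82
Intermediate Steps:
s = -1 (s = -6/6 = -6*1/6 = -1)
Z(d, I) = (-1 + I)/(6 + d) (Z(d, I) = (-1 + I)/(d + 6) = (-1 + I)/(6 + d))
(47 + 35)*Z(2, -7) = (47 + 35)*((-1 - 7)/(6 + 2)) = 82*(-8/8) = 82*((1/8)*(-8)) = 82*(-1) = -82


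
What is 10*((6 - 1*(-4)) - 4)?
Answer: 60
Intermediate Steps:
10*((6 - 1*(-4)) - 4) = 10*((6 + 4) - 4) = 10*(10 - 4) = 10*6 = 60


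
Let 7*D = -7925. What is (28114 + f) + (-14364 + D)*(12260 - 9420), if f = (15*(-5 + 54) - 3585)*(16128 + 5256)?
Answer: -734477322/7 ≈ -1.0493e+8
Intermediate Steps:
D = -7925/7 (D = (⅐)*(-7925) = -7925/7 ≈ -1132.1)
f = -60944400 (f = (15*49 - 3585)*21384 = (735 - 3585)*21384 = -2850*21384 = -60944400)
(28114 + f) + (-14364 + D)*(12260 - 9420) = (28114 - 60944400) + (-14364 - 7925/7)*(12260 - 9420) = -60916286 - 108473/7*2840 = -60916286 - 308063320/7 = -734477322/7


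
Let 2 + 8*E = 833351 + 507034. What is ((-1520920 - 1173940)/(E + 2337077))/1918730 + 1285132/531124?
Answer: 112290108908789583/46407673006272017 ≈ 2.4196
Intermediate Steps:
E = 1340383/8 (E = -¼ + (833351 + 507034)/8 = -¼ + (⅛)*1340385 = -¼ + 1340385/8 = 1340383/8 ≈ 1.6755e+5)
((-1520920 - 1173940)/(E + 2337077))/1918730 + 1285132/531124 = ((-1520920 - 1173940)/(1340383/8 + 2337077))/1918730 + 1285132/531124 = -2694860/20036999/8*(1/1918730) + 1285132*(1/531124) = -2694860*8/20036999*(1/1918730) + 321283/132781 = -21558880/20036999*1/1918730 + 321283/132781 = -2155888/3844559109127 + 321283/132781 = 112290108908789583/46407673006272017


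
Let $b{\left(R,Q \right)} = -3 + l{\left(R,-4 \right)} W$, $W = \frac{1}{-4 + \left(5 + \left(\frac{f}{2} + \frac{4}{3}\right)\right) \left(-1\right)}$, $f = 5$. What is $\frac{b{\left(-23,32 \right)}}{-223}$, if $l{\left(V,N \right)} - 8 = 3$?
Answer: $\frac{27}{1561} \approx 0.017297$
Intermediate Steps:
$l{\left(V,N \right)} = 11$ ($l{\left(V,N \right)} = 8 + 3 = 11$)
$W = - \frac{6}{77}$ ($W = \frac{1}{-4 + \left(5 + \left(\frac{5}{2} + \frac{4}{3}\right)\right) \left(-1\right)} = \frac{1}{-4 + \left(5 + \frac{23}{6}\right) \left(-1\right)} = \frac{1}{-4 + \frac{53}{6} \left(-1\right)} = \frac{1}{-4 - \frac{53}{6}} = \frac{1}{- \frac{77}{6}} = - \frac{6}{77} \approx -0.077922$)
$b{\left(R,Q \right)} = - \frac{27}{7}$ ($b{\left(R,Q \right)} = -3 + 11 \left(- \frac{6}{77}\right) = -3 - \frac{6}{7} = - \frac{27}{7}$)
$\frac{b{\left(-23,32 \right)}}{-223} = - \frac{27}{7 \left(-223\right)} = \left(- \frac{27}{7}\right) \left(- \frac{1}{223}\right) = \frac{27}{1561}$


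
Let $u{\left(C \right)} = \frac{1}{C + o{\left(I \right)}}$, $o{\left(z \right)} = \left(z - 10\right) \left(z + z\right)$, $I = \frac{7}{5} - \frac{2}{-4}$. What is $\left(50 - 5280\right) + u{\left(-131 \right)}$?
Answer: $- \frac{42305520}{8089} \approx -5230.0$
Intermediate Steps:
$I = \frac{19}{10}$ ($I = 7 \cdot \frac{1}{5} - - \frac{1}{2} = \frac{7}{5} + \frac{1}{2} = \frac{19}{10} \approx 1.9$)
$o{\left(z \right)} = 2 z \left(-10 + z\right)$ ($o{\left(z \right)} = \left(-10 + z\right) 2 z = 2 z \left(-10 + z\right)$)
$u{\left(C \right)} = \frac{1}{- \frac{1539}{50} + C}$ ($u{\left(C \right)} = \frac{1}{C + 2 \cdot \frac{19}{10} \left(-10 + \frac{19}{10}\right)} = \frac{1}{C + 2 \cdot \frac{19}{10} \left(- \frac{81}{10}\right)} = \frac{1}{C - \frac{1539}{50}} = \frac{1}{- \frac{1539}{50} + C}$)
$\left(50 - 5280\right) + u{\left(-131 \right)} = \left(50 - 5280\right) + \frac{50}{-1539 + 50 \left(-131\right)} = \left(50 - 5280\right) + \frac{50}{-1539 - 6550} = -5230 + \frac{50}{-8089} = -5230 + 50 \left(- \frac{1}{8089}\right) = -5230 - \frac{50}{8089} = - \frac{42305520}{8089}$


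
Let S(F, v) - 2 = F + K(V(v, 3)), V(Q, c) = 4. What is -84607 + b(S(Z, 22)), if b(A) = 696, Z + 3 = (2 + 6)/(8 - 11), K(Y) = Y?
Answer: -83911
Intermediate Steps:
Z = -17/3 (Z = -3 + (2 + 6)/(8 - 11) = -3 + 8/(-3) = -3 + 8*(-⅓) = -3 - 8/3 = -17/3 ≈ -5.6667)
S(F, v) = 6 + F (S(F, v) = 2 + (F + 4) = 2 + (4 + F) = 6 + F)
-84607 + b(S(Z, 22)) = -84607 + 696 = -83911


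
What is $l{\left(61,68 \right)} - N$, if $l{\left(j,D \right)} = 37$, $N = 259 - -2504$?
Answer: $-2726$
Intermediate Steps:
$N = 2763$ ($N = 259 + 2504 = 2763$)
$l{\left(61,68 \right)} - N = 37 - 2763 = -2726$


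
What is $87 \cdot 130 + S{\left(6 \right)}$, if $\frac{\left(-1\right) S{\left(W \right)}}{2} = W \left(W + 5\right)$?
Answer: $11178$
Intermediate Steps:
$S{\left(W \right)} = - 2 W \left(5 + W\right)$ ($S{\left(W \right)} = - 2 W \left(W + 5\right) = - 2 W \left(5 + W\right)$)
$87 \cdot 130 + S{\left(6 \right)} = 87 \cdot 130 - 12 \left(5 + 6\right) = 11310 - 12 \cdot 11 = 11310 - 132 = 11178$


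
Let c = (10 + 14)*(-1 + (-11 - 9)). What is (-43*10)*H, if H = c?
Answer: 216720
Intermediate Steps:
c = -504 (c = 24*(-1 - 20) = 24*(-21) = -504)
H = -504
(-43*10)*H = -43*10*(-504) = -430*(-504) = 216720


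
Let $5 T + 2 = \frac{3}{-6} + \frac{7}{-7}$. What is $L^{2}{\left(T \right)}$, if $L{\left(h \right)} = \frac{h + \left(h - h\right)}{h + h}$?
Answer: $\frac{1}{4} \approx 0.25$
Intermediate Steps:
$T = - \frac{7}{10}$ ($T = - \frac{2}{5} + \frac{\frac{3}{-6} + \frac{7}{-7}}{5} = - \frac{2}{5} + \frac{3 \left(- \frac{1}{6}\right) + 7 \left(- \frac{1}{7}\right)}{5} = - \frac{2}{5} + \frac{- \frac{1}{2} - 1}{5} = - \frac{2}{5} + \frac{1}{5} \left(- \frac{3}{2}\right) = - \frac{2}{5} - \frac{3}{10} = - \frac{7}{10} \approx -0.7$)
$L{\left(h \right)} = \frac{1}{2}$ ($L{\left(h \right)} = \frac{h + 0}{2 h} = h \frac{1}{2 h} = \frac{1}{2}$)
$L^{2}{\left(T \right)} = \left(\frac{1}{2}\right)^{2} = \frac{1}{4}$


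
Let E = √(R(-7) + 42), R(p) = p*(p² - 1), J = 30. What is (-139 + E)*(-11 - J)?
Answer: 5699 - 287*I*√6 ≈ 5699.0 - 703.0*I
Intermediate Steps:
R(p) = p*(-1 + p²)
E = 7*I*√6 (E = √(((-7)³ - 1*(-7)) + 42) = √((-343 + 7) + 42) = √(-336 + 42) = √(-294) = 7*I*√6 ≈ 17.146*I)
(-139 + E)*(-11 - J) = (-139 + 7*I*√6)*(-11 - 1*30) = (-139 + 7*I*√6)*(-11 - 30) = (-139 + 7*I*√6)*(-41) = 5699 - 287*I*√6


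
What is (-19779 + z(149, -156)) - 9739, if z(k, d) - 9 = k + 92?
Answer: -29268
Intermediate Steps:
z(k, d) = 101 + k (z(k, d) = 9 + (k + 92) = 9 + (92 + k) = 101 + k)
(-19779 + z(149, -156)) - 9739 = (-19779 + (101 + 149)) - 9739 = (-19779 + 250) - 9739 = -19529 - 9739 = -29268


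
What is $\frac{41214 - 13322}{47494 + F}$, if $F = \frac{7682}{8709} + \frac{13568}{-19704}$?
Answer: $\frac{49857570597}{84896927600} \approx 0.58727$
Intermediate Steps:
$F = \frac{1383434}{7150089}$ ($F = 7682 \cdot \frac{1}{8709} + 13568 \left(- \frac{1}{19704}\right) = \frac{7682}{8709} - \frac{1696}{2463} = \frac{1383434}{7150089} \approx 0.19348$)
$\frac{41214 - 13322}{47494 + F} = \frac{41214 - 13322}{47494 + \frac{1383434}{7150089}} = \frac{27892}{\frac{339587710400}{7150089}} = 27892 \cdot \frac{7150089}{339587710400} = \frac{49857570597}{84896927600}$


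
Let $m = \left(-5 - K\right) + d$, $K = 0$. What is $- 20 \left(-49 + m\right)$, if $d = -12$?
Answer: $1320$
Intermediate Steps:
$m = -17$ ($m = \left(-5 - 0\right) - 12 = \left(-5 + 0\right) - 12 = -5 - 12 = -17$)
$- 20 \left(-49 + m\right) = - 20 \left(-49 - 17\right) = - 20 \left(-66\right) = \left(-1\right) \left(-1320\right) = 1320$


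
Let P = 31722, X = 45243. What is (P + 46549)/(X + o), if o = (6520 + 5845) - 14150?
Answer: 78271/43458 ≈ 1.8011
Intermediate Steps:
o = -1785 (o = 12365 - 14150 = -1785)
(P + 46549)/(X + o) = (31722 + 46549)/(45243 - 1785) = 78271/43458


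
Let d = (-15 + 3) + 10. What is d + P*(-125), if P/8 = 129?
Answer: -129002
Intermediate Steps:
d = -2 (d = -12 + 10 = -2)
P = 1032 (P = 8*129 = 1032)
d + P*(-125) = -2 + 1032*(-125) = -2 - 129000 = -129002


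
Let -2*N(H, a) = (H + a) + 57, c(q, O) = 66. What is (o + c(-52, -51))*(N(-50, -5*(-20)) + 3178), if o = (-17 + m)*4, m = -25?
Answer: -318699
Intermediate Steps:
N(H, a) = -57/2 - H/2 - a/2 (N(H, a) = -((H + a) + 57)/2 = -(57 + H + a)/2 = -57/2 - H/2 - a/2)
o = -168 (o = (-17 - 25)*4 = -42*4 = -168)
(o + c(-52, -51))*(N(-50, -5*(-20)) + 3178) = (-168 + 66)*((-57/2 - 1/2*(-50) - (-5)*(-20)/2) + 3178) = -102*((-57/2 + 25 - 1/2*100) + 3178) = -102*((-57/2 + 25 - 50) + 3178) = -102*(-107/2 + 3178) = -102*6249/2 = -318699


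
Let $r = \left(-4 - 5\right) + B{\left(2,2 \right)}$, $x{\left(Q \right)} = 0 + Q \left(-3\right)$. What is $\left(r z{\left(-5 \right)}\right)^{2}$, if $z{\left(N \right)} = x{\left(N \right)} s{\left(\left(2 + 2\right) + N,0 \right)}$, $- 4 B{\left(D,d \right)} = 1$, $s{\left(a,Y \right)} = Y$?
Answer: $0$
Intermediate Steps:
$x{\left(Q \right)} = - 3 Q$ ($x{\left(Q \right)} = 0 - 3 Q = - 3 Q$)
$B{\left(D,d \right)} = - \frac{1}{4}$ ($B{\left(D,d \right)} = \left(- \frac{1}{4}\right) 1 = - \frac{1}{4}$)
$z{\left(N \right)} = 0$ ($z{\left(N \right)} = - 3 N 0 = 0$)
$r = - \frac{37}{4}$ ($r = \left(-4 - 5\right) - \frac{1}{4} = -9 - \frac{1}{4} = - \frac{37}{4} \approx -9.25$)
$\left(r z{\left(-5 \right)}\right)^{2} = \left(\left(- \frac{37}{4}\right) 0\right)^{2} = 0^{2} = 0$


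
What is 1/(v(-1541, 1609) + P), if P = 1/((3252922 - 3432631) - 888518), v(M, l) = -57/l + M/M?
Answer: 1718777243/1657886695 ≈ 1.0367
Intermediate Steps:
v(M, l) = 1 - 57/l (v(M, l) = -57/l + 1 = 1 - 57/l)
P = -1/1068227 (P = 1/(-179709 - 888518) = 1/(-1068227) = -1/1068227 ≈ -9.3613e-7)
1/(v(-1541, 1609) + P) = 1/((-57 + 1609)/1609 - 1/1068227) = 1/((1/1609)*1552 - 1/1068227) = 1/(1552/1609 - 1/1068227) = 1/(1657886695/1718777243) = 1718777243/1657886695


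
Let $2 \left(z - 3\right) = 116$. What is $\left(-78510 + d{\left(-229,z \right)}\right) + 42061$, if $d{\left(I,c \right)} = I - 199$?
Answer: $-36877$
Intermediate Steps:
$z = 61$ ($z = 3 + \frac{1}{2} \cdot 116 = 3 + 58 = 61$)
$d{\left(I,c \right)} = -199 + I$
$\left(-78510 + d{\left(-229,z \right)}\right) + 42061 = \left(-78510 - 428\right) + 42061 = -78938 + 42061 = -36877$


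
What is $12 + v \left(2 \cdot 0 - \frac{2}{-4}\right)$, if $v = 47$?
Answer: $\frac{71}{2} \approx 35.5$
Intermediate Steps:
$12 + v \left(2 \cdot 0 - \frac{2}{-4}\right) = 12 + 47 \left(2 \cdot 0 - \frac{2}{-4}\right) = 12 + 47 \left(0 - - \frac{1}{2}\right) = 12 + 47 \left(0 + \frac{1}{2}\right) = 12 + 47 \cdot \frac{1}{2} = 12 + \frac{47}{2} = \frac{71}{2}$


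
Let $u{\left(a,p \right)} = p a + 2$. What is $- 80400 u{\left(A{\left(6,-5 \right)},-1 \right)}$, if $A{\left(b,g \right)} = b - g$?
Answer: $723600$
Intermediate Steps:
$u{\left(a,p \right)} = 2 + a p$ ($u{\left(a,p \right)} = a p + 2 = 2 + a p$)
$- 80400 u{\left(A{\left(6,-5 \right)},-1 \right)} = - 80400 \left(2 + \left(6 - -5\right) \left(-1\right)\right) = - 80400 \left(2 + \left(6 + 5\right) \left(-1\right)\right) = - 80400 \left(2 + 11 \left(-1\right)\right) = - 80400 \left(2 - 11\right) = \left(-80400\right) \left(-9\right) = 723600$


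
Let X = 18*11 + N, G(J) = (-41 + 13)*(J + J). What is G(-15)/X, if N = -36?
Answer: 140/27 ≈ 5.1852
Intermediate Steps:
G(J) = -56*J
X = 162 (X = 18*11 - 36 = 198 - 36 = 162)
G(-15)/X = -56*(-15)/162 = 840*(1/162) = 140/27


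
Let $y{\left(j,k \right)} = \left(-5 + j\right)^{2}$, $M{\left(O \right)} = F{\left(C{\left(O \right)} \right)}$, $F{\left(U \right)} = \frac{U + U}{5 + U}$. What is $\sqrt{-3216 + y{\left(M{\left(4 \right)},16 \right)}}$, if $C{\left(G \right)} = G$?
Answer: $\frac{i \sqrt{259127}}{9} \approx 56.561 i$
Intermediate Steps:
$F{\left(U \right)} = \frac{2 U}{5 + U}$
$M{\left(O \right)} = \frac{2 O}{5 + O}$
$\sqrt{-3216 + y{\left(M{\left(4 \right)},16 \right)}} = \sqrt{-3216 + \left(-5 + 2 \cdot 4 \frac{1}{5 + 4}\right)^{2}} = \sqrt{-3216 + \left(-5 + 2 \cdot 4 \cdot \frac{1}{9}\right)^{2}} = \sqrt{-3216 + \left(-5 + \frac{8}{9}\right)^{2}} = \sqrt{-3216 + \left(- \frac{37}{9}\right)^{2}} = \sqrt{-3216 + \frac{1369}{81}} = \sqrt{- \frac{259127}{81}} = \frac{i \sqrt{259127}}{9}$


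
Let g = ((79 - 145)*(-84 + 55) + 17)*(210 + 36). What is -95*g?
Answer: -45127470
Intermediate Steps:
g = 475026 (g = (-66*(-29) + 17)*246 = (1914 + 17)*246 = 1931*246 = 475026)
-95*g = -95*475026 = -45127470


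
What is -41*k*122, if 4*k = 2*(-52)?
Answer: 130052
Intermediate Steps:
k = -26 (k = (2*(-52))/4 = (1/4)*(-104) = -26)
-41*k*122 = -41*(-26)*122 = 1066*122 = 130052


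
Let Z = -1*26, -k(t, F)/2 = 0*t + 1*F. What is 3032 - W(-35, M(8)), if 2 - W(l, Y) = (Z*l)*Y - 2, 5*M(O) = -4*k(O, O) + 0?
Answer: 14676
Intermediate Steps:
k(t, F) = -2*F (k(t, F) = -2*(0*t + 1*F) = -2*(0 + F) = -2*F)
Z = -26
M(O) = 8*O/5 (M(O) = (-(-8)*O + 0)/5 = (8*O + 0)/5 = (8*O)/5 = 8*O/5)
W(l, Y) = 4 + 26*Y*l (W(l, Y) = 2 - ((-26*l)*Y - 2) = 2 - (-26*Y*l - 2) = 2 - (-2 - 26*Y*l) = 2 + (2 + 26*Y*l) = 4 + 26*Y*l)
3032 - W(-35, M(8)) = 3032 - (4 + 26*((8/5)*8)*(-35)) = 3032 - (4 + 26*(64/5)*(-35)) = 3032 - (4 - 11648) = 3032 - 1*(-11644) = 3032 + 11644 = 14676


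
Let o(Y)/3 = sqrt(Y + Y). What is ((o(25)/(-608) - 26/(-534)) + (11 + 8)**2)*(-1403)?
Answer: -135249200/267 + 21045*sqrt(2)/608 ≈ -5.0650e+5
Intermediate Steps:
o(Y) = 3*sqrt(2)*sqrt(Y) (o(Y) = 3*sqrt(Y + Y) = 3*sqrt(2*Y) = 3*(sqrt(2)*sqrt(Y)) = 3*sqrt(2)*sqrt(Y))
((o(25)/(-608) - 26/(-534)) + (11 + 8)**2)*(-1403) = (((3*sqrt(2)*sqrt(25))/(-608) - 26/(-534)) + (11 + 8)**2)*(-1403) = (((3*sqrt(2)*5)*(-1/608) - 26*(-1/534)) + 19**2)*(-1403) = (((15*sqrt(2))*(-1/608) + 13/267) + 361)*(-1403) = ((-15*sqrt(2)/608 + 13/267) + 361)*(-1403) = ((13/267 - 15*sqrt(2)/608) + 361)*(-1403) = (96400/267 - 15*sqrt(2)/608)*(-1403) = -135249200/267 + 21045*sqrt(2)/608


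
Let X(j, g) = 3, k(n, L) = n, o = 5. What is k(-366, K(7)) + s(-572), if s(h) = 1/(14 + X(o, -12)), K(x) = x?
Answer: -6221/17 ≈ -365.94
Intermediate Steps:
s(h) = 1/17 (s(h) = 1/(14 + 3) = 1/17)
k(-366, K(7)) + s(-572) = -366 + 1/17 = -6221/17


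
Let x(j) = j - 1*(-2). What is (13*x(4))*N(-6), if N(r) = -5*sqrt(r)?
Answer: -390*I*sqrt(6) ≈ -955.3*I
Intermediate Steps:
x(j) = 2 + j (x(j) = j + 2 = 2 + j)
(13*x(4))*N(-6) = (13*(2 + 4))*(-5*I*sqrt(6)) = (13*6)*(-5*I*sqrt(6)) = 78*(-5*I*sqrt(6)) = -390*I*sqrt(6)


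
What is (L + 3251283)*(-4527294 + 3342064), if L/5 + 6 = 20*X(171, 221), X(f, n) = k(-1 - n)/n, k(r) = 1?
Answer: -851619771617990/221 ≈ -3.8535e+12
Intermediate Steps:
X(f, n) = 1/n
L = -6530/221 (L = -30 + 5*(20/221) = -30 + 100/221 = -6530/221 ≈ -29.548)
(L + 3251283)*(-4527294 + 3342064) = (-6530/221 + 3251283)*(-4527294 + 3342064) = (718527013/221)*(-1185230) = -851619771617990/221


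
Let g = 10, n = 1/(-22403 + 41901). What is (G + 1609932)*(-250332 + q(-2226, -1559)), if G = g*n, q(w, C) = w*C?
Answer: 50538662565514146/9749 ≈ 5.1840e+12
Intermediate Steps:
n = 1/19498 ≈ 5.1287e-5
q(w, C) = C*w
G = 5/9749 (G = 10*(1/19498) = 5/9749 ≈ 0.00051287)
(G + 1609932)*(-250332 + q(-2226, -1559)) = (5/9749 + 1609932)*(-250332 - 1559*(-2226)) = 15695227073*(-250332 + 3470334)/9749 = (15695227073/9749)*3220002 = 50538662565514146/9749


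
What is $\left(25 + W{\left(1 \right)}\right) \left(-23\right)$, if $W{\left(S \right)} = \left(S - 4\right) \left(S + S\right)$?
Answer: $-437$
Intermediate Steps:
$W{\left(S \right)} = 2 S \left(-4 + S\right)$ ($W{\left(S \right)} = \left(-4 + S\right) 2 S = 2 S \left(-4 + S\right)$)
$\left(25 + W{\left(1 \right)}\right) \left(-23\right) = \left(25 + 2 \cdot 1 \left(-4 + 1\right)\right) \left(-23\right) = \left(25 + 2 \cdot 1 \left(-3\right)\right) \left(-23\right) = \left(25 - 6\right) \left(-23\right) = 19 \left(-23\right) = -437$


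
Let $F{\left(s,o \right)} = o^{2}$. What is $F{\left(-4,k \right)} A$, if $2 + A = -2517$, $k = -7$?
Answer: $-123431$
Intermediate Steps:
$A = -2519$ ($A = -2 - 2517 = -2519$)
$F{\left(-4,k \right)} A = \left(-7\right)^{2} \left(-2519\right) = 49 \left(-2519\right) = -123431$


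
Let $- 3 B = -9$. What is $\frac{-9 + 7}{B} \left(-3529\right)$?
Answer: $\frac{7058}{3} \approx 2352.7$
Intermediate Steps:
$B = 3$ ($B = \left(- \frac{1}{3}\right) \left(-9\right) = 3$)
$\frac{-9 + 7}{B} \left(-3529\right) = \frac{-9 + 7}{3} \left(-3529\right) = \left(-2\right) \frac{1}{3} \left(-3529\right) = \left(- \frac{2}{3}\right) \left(-3529\right) = \frac{7058}{3}$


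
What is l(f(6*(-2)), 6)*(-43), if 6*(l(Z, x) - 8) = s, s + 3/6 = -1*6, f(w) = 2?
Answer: -3569/12 ≈ -297.42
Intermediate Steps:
s = -13/2 (s = -1/2 - 1*6 = -1/2 - 6 = -13/2 ≈ -6.5000)
l(Z, x) = 83/12 (l(Z, x) = 8 + (1/6)*(-13/2) = 8 - 13/12 = 83/12)
l(f(6*(-2)), 6)*(-43) = (83/12)*(-43) = -3569/12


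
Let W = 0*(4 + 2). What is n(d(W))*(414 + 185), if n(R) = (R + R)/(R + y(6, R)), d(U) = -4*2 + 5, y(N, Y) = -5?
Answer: 1797/4 ≈ 449.25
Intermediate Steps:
W = 0 (W = 0*6 = 0)
d(U) = -3 (d(U) = -8 + 5 = -3)
n(R) = 2*R/(-5 + R) (n(R) = (R + R)/(R - 5) = (2*R)/(-5 + R) = 2*R/(-5 + R))
n(d(W))*(414 + 185) = (2*(-3)/(-5 - 3))*(414 + 185) = (2*(-3)/(-8))*599 = (2*(-3)*(-⅛))*599 = (¾)*599 = 1797/4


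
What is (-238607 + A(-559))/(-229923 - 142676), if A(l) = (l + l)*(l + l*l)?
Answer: 348967403/372599 ≈ 936.58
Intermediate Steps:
A(l) = 2*l*(l + l²) (A(l) = (2*l)*(l + l²) = 2*l*(l + l²))
(-238607 + A(-559))/(-229923 - 142676) = (-238607 + 2*(-559)²*(1 - 559))/(-229923 - 142676) = (-238607 + 2*312481*(-558))/(-372599) = (-238607 - 348728796)*(-1/372599) = -348967403*(-1/372599) = 348967403/372599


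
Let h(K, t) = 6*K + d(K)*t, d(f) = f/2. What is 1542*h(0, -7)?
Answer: 0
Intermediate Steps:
d(f) = f/2 (d(f) = f*(½) = f/2)
h(K, t) = 6*K + K*t/2 (h(K, t) = 6*K + (K/2)*t = 6*K + K*t/2)
1542*h(0, -7) = 1542*((½)*0*(12 - 7)) = 1542*((½)*0*5) = 1542*0 = 0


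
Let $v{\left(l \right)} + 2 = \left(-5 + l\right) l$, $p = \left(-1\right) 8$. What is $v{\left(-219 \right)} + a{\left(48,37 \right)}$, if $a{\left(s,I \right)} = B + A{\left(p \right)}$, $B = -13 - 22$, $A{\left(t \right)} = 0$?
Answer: $49019$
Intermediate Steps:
$p = -8$
$B = -35$ ($B = -13 - 22 = -35$)
$v{\left(l \right)} = -2 + l \left(-5 + l\right)$ ($v{\left(l \right)} = -2 + \left(-5 + l\right) l = -2 + l \left(-5 + l\right)$)
$a{\left(s,I \right)} = -35$ ($a{\left(s,I \right)} = -35 + 0 = -35$)
$v{\left(-219 \right)} + a{\left(48,37 \right)} = \left(-2 + \left(-219\right)^{2} - -1095\right) - 35 = \left(-2 + 47961 + 1095\right) - 35 = 49054 - 35 = 49019$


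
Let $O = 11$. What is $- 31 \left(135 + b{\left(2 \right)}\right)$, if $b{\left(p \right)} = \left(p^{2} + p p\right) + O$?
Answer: $-4774$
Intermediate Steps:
$b{\left(p \right)} = 11 + 2 p^{2}$ ($b{\left(p \right)} = \left(p^{2} + p p\right) + 11 = \left(p^{2} + p^{2}\right) + 11 = 2 p^{2} + 11 = 11 + 2 p^{2}$)
$- 31 \left(135 + b{\left(2 \right)}\right) = - 31 \left(135 + \left(11 + 2 \cdot 2^{2}\right)\right) = - 31 \left(135 + \left(11 + 2 \cdot 4\right)\right) = - 31 \left(135 + \left(11 + 8\right)\right) = - 31 \left(135 + 19\right) = \left(-31\right) 154 = -4774$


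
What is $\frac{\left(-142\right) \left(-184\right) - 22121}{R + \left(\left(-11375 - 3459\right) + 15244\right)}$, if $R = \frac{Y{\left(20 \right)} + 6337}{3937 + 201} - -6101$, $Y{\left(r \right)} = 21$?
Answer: $\frac{8290483}{13474438} \approx 0.61527$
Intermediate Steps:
$R = \frac{12626148}{2069}$ ($R = \frac{21 + 6337}{3937 + 201} - -6101 = \frac{6358}{4138} + 6101 = 6358 \cdot \frac{1}{4138} + 6101 = \frac{3179}{2069} + 6101 = \frac{12626148}{2069} \approx 6102.5$)
$\frac{\left(-142\right) \left(-184\right) - 22121}{R + \left(\left(-11375 - 3459\right) + 15244\right)} = \frac{\left(-142\right) \left(-184\right) - 22121}{\frac{12626148}{2069} + \left(\left(-11375 - 3459\right) + 15244\right)} = \frac{26128 - 22121}{\frac{12626148}{2069} + \left(-14834 + 15244\right)} = \frac{4007}{\frac{12626148}{2069} + 410} = \frac{4007}{\frac{13474438}{2069}} = 4007 \cdot \frac{2069}{13474438} = \frac{8290483}{13474438}$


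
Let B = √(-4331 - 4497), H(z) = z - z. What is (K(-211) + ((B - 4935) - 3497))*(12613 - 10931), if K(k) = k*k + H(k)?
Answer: 60701698 + 3364*I*√2207 ≈ 6.0702e+7 + 1.5804e+5*I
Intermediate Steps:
H(z) = 0
B = 2*I*√2207 (B = √(-8828) = 2*I*√2207 ≈ 93.957*I)
K(k) = k² (K(k) = k*k + 0 = k² + 0 = k²)
(K(-211) + ((B - 4935) - 3497))*(12613 - 10931) = ((-211)² + ((2*I*√2207 - 4935) - 3497))*(12613 - 10931) = (44521 + ((-4935 + 2*I*√2207) - 3497))*1682 = (44521 + (-8432 + 2*I*√2207))*1682 = (36089 + 2*I*√2207)*1682 = 60701698 + 3364*I*√2207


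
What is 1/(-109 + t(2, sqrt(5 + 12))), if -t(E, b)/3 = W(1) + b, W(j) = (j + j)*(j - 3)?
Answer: -97/9256 + 3*sqrt(17)/9256 ≈ -0.0091433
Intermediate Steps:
W(j) = 2*j*(-3 + j) (W(j) = (2*j)*(-3 + j) = 2*j*(-3 + j))
t(E, b) = 12 - 3*b (t(E, b) = -3*(2*1*(-3 + 1) + b) = -3*(2*1*(-2) + b) = -3*(-4 + b) = 12 - 3*b)
1/(-109 + t(2, sqrt(5 + 12))) = 1/(-109 + (12 - 3*sqrt(5 + 12))) = 1/(-109 + (12 - 3*sqrt(17))) = 1/(-97 - 3*sqrt(17))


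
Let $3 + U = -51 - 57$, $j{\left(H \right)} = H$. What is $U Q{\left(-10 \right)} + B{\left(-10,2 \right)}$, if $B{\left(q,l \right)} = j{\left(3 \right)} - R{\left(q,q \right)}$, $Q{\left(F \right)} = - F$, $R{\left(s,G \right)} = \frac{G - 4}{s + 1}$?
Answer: $- \frac{9977}{9} \approx -1108.6$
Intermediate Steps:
$R{\left(s,G \right)} = \frac{-4 + G}{1 + s}$
$U = -111$ ($U = -3 - 108 = -111$)
$B{\left(q,l \right)} = 3 - \frac{-4 + q}{1 + q}$
$U Q{\left(-10 \right)} + B{\left(-10,2 \right)} = - 111 \left(\left(-1\right) \left(-10\right)\right) + \frac{7 + 2 \left(-10\right)}{1 - 10} = \left(-111\right) 10 + \frac{7 - 20}{-9} = -1110 - - \frac{13}{9} = -1110 + \frac{13}{9} = - \frac{9977}{9}$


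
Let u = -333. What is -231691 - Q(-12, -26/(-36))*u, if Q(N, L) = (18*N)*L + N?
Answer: -287635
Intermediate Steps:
Q(N, L) = N + 18*L*N (Q(N, L) = 18*L*N + N = N + 18*L*N)
-231691 - Q(-12, -26/(-36))*u = -231691 - (-12*(1 + 18*(-26/(-36))))*(-333) = -231691 - (-12*(1 + 18*(-26*(-1/36))))*(-333) = -231691 - (-12*(1 + 18*(13/18)))*(-333) = -231691 - (-12*(1 + 13))*(-333) = -231691 - (-12*14)*(-333) = -231691 - (-168)*(-333) = -231691 - 1*55944 = -231691 - 55944 = -287635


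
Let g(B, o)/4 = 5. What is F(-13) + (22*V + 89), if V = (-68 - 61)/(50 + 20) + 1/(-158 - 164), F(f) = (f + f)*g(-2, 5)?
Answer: -379647/805 ≈ -471.61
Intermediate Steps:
g(B, o) = 20 (g(B, o) = 4*5 = 20)
F(f) = 40*f (F(f) = (f + f)*20 = (2*f)*20 = 40*f)
V = -1486/805 (V = -129/70 + 1/(-322) = -129*1/70 - 1/322 = -129/70 - 1/322 = -1486/805 ≈ -1.8460)
F(-13) + (22*V + 89) = 40*(-13) + (22*(-1486/805) + 89) = -520 + (-32692/805 + 89) = -520 + 38953/805 = -379647/805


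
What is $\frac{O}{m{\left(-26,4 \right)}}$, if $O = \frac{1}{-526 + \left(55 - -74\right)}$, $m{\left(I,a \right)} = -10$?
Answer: $\frac{1}{3970} \approx 0.00025189$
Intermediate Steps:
$O = - \frac{1}{397}$ ($O = \frac{1}{-526 + \left(55 + 74\right)} = \frac{1}{-526 + 129} = \frac{1}{-397} = - \frac{1}{397} \approx -0.0025189$)
$\frac{O}{m{\left(-26,4 \right)}} = - \frac{1}{397 \left(-10\right)} = \left(- \frac{1}{397}\right) \left(- \frac{1}{10}\right) = \frac{1}{3970}$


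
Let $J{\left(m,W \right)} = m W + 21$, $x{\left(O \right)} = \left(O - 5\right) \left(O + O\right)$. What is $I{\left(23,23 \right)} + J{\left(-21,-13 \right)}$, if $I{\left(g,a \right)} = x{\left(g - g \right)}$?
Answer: $294$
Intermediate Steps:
$x{\left(O \right)} = 2 O \left(-5 + O\right)$ ($x{\left(O \right)} = \left(-5 + O\right) 2 O = 2 O \left(-5 + O\right)$)
$J{\left(m,W \right)} = 21 + W m$ ($J{\left(m,W \right)} = W m + 21 = 21 + W m$)
$I{\left(g,a \right)} = 0$ ($I{\left(g,a \right)} = 2 \left(g - g\right) \left(-5 + \left(g - g\right)\right) = 2 \cdot 0 \left(-5 + 0\right) = 2 \cdot 0 \left(-5\right) = 0$)
$I{\left(23,23 \right)} + J{\left(-21,-13 \right)} = 0 + \left(21 - -273\right) = 0 + \left(21 + 273\right) = 0 + 294 = 294$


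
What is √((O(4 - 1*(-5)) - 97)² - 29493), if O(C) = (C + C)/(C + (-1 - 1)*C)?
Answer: 6*I*√547 ≈ 140.33*I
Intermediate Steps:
O(C) = -2 (O(C) = (2*C)/(C - 2*C) = (2*C)/((-C)) = (2*C)*(-1/C) = -2)
√((O(4 - 1*(-5)) - 97)² - 29493) = √((-2 - 97)² - 29493) = √((-99)² - 29493) = √(9801 - 29493) = √(-19692) = 6*I*√547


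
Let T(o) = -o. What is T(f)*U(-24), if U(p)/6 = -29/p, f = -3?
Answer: 87/4 ≈ 21.750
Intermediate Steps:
U(p) = -174/p (U(p) = 6*(-29/p) = -174/p)
T(f)*U(-24) = (-1*(-3))*(-174/(-24)) = 3*(-174*(-1/24)) = 3*(29/4) = 87/4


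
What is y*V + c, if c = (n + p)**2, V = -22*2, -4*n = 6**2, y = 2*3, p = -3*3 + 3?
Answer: -39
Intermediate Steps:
p = -6 (p = -9 + 3 = -6)
y = 6
n = -9 (n = -1/4*6**2 = -1/4*36 = -9)
V = -44
c = 225 (c = (-9 - 6)**2 = (-15)**2 = 225)
y*V + c = 6*(-44) + 225 = -264 + 225 = -39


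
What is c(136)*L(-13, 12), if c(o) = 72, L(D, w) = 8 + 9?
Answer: 1224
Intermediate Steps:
L(D, w) = 17
c(136)*L(-13, 12) = 72*17 = 1224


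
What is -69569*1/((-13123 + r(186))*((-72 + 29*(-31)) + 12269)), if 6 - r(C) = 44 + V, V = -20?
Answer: 69569/148467018 ≈ 0.00046858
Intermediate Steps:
r(C) = -18 (r(C) = 6 - (44 - 20) = 6 - 1*24 = 6 - 24 = -18)
-69569*1/((-13123 + r(186))*((-72 + 29*(-31)) + 12269)) = -69569*1/((-13123 - 18)*((-72 + 29*(-31)) + 12269)) = -69569*(-1/(13141*((-72 - 899) + 12269))) = -69569*(-1/(13141*(-971 + 12269))) = -69569/(11298*(-13141)) = -69569/(-148467018) = -69569*(-1/148467018) = 69569/148467018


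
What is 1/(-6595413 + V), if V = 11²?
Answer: -1/6595292 ≈ -1.5162e-7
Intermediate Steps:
V = 121
1/(-6595413 + V) = 1/(-6595413 + 121) = 1/(-6595292) = -1/6595292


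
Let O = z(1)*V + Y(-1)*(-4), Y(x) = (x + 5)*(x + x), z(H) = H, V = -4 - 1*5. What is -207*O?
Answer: -4761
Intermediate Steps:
V = -9 (V = -4 - 5 = -9)
Y(x) = 2*x*(5 + x) (Y(x) = (5 + x)*(2*x) = 2*x*(5 + x))
O = 23 (O = 1*(-9) + (2*(-1)*(5 - 1))*(-4) = -9 + (2*(-1)*4)*(-4) = -9 - 8*(-4) = -9 + 32 = 23)
-207*O = -207*23 = -4761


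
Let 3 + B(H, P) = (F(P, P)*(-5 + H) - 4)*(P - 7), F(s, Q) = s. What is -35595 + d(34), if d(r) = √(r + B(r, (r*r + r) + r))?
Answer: -35595 + √43193795 ≈ -29023.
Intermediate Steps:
B(H, P) = -3 + (-7 + P)*(-4 + P*(-5 + H)) (B(H, P) = -3 + (P*(-5 + H) - 4)*(P - 7) = -3 + (-4 + P*(-5 + H))*(-7 + P) = -3 + (-7 + P)*(-4 + P*(-5 + H)))
d(r) = √(25 - 5*(r² + 2*r)² + 31*r² + 63*r + r*(r² + 2*r)² - 7*r*(r² + 2*r)) (d(r) = √(r + (25 - 5*((r*r + r) + r)² + 31*((r*r + r) + r) + r*((r*r + r) + r)² - 7*r*((r*r + r) + r))) = √(r + (25 - 5*((r² + r) + r)² + 31*((r² + r) + r) + r*((r² + r) + r)² - 7*r*((r² + r) + r))) = √(r + (25 - 5*((r + r²) + r)² + 31*((r + r²) + r) + r*((r + r²) + r)² - 7*r*((r + r²) + r))) = √(r + (25 - 5*(r² + 2*r)² + 31*(r² + 2*r) + r*(r² + 2*r)² - 7*r*(r² + 2*r))) = √(r + (25 - 5*(r² + 2*r)² + (31*r² + 62*r) + r*(r² + 2*r)² - 7*r*(r² + 2*r))) = √(r + (25 - 5*(r² + 2*r)² + 31*r² + 62*r + r*(r² + 2*r)² - 7*r*(r² + 2*r))) = √(25 - 5*(r² + 2*r)² + 31*r² + 63*r + r*(r² + 2*r)² - 7*r*(r² + 2*r)))
-35595 + d(34) = -35595 + √(25 + 34⁵ - 1*34⁴ - 23*34³ - 3*34² + 63*34) = -35595 + √(25 + 45435424 - 1*1336336 - 23*39304 - 3*1156 + 2142) = -35595 + √(25 + 45435424 - 1336336 - 903992 - 3468 + 2142) = -35595 + √43193795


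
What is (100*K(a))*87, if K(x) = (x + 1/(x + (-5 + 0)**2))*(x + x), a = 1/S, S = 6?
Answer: 271150/453 ≈ 598.57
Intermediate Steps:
a = 1/6 ≈ 0.16667
K(x) = 2*x*(x + 1/(25 + x)) (K(x) = (x + 1/(x + (-5)**2))*(2*x) = (x + 1/(x + 25))*(2*x) = (x + 1/(25 + x))*(2*x) = 2*x*(x + 1/(25 + x)))
(100*K(a))*87 = (100*(2*(1/6)*(1 + (1/6)**2 + 25*(1/6))/(25 + 1/6)))*87 = (100*(2*(1/6)*(1 + 1/36 + 25/6)/(151/6)))*87 = (100*(2*(1/6)*(6/151)*(187/36)))*87 = (100*(187/2718))*87 = (9350/1359)*87 = 271150/453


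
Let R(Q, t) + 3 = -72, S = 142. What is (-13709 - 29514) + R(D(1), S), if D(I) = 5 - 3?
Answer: -43298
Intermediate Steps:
D(I) = 2
R(Q, t) = -75 (R(Q, t) = -3 - 72 = -75)
(-13709 - 29514) + R(D(1), S) = (-13709 - 29514) - 75 = -43223 - 75 = -43298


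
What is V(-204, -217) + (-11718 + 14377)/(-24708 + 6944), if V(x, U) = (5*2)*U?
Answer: -38550539/17764 ≈ -2170.1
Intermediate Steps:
V(x, U) = 10*U
V(-204, -217) + (-11718 + 14377)/(-24708 + 6944) = 10*(-217) + (-11718 + 14377)/(-24708 + 6944) = -2170 + 2659/(-17764) = -2170 + 2659*(-1/17764) = -2170 - 2659/17764 = -38550539/17764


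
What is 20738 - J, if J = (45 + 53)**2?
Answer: 11134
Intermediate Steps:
J = 9604 (J = 98**2 = 9604)
20738 - J = 20738 - 1*9604 = 20738 - 9604 = 11134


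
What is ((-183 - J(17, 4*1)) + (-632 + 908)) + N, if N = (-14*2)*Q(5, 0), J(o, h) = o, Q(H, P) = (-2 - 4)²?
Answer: -932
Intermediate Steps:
Q(H, P) = 36 (Q(H, P) = (-6)² = 36)
N = -1008 (N = -14*2*36 = -28*36 = -1008)
((-183 - J(17, 4*1)) + (-632 + 908)) + N = ((-183 - 1*17) + (-632 + 908)) - 1008 = ((-183 - 17) + 276) - 1008 = (-200 + 276) - 1008 = 76 - 1008 = -932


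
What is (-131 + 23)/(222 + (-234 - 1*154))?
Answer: 54/83 ≈ 0.65060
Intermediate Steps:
(-131 + 23)/(222 + (-234 - 1*154)) = -108/(222 + (-234 - 154)) = -108/(222 - 388) = -108/(-166) = -108*(-1/166) = 54/83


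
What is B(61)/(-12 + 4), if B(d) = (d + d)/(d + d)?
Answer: -1/8 ≈ -0.12500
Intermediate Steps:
B(d) = 1 (B(d) = (2*d)/((2*d)) = (2*d)*(1/(2*d)) = 1)
B(61)/(-12 + 4) = 1/(-12 + 4) = 1/(-8) = 1*(-1/8) = -1/8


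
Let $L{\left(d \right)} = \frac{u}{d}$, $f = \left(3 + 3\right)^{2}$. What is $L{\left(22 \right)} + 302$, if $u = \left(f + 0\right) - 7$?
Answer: $\frac{6673}{22} \approx 303.32$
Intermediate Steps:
$f = 36$ ($f = 6^{2} = 36$)
$u = 29$ ($u = \left(36 + 0\right) - 7 = 36 - 7 = 29$)
$L{\left(d \right)} = \frac{29}{d}$
$L{\left(22 \right)} + 302 = \frac{29}{22} + 302 = \frac{6673}{22}$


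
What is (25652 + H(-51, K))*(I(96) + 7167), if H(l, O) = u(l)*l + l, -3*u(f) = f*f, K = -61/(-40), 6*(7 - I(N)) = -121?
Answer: 1506846985/3 ≈ 5.0228e+8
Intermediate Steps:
I(N) = 163/6 (I(N) = 7 - 1/6*(-121) = 7 + 121/6 = 163/6)
K = 61/40 (K = -61*(-1/40) = 61/40 ≈ 1.5250)
u(f) = -f**2/3 (u(f) = -f*f/3 = -f**2/3)
H(l, O) = l - l**3/3 (H(l, O) = (-l**2/3)*l + l = -l**3/3 + l = l - l**3/3)
(25652 + H(-51, K))*(I(96) + 7167) = (25652 + (-51 - 1/3*(-51)**3))*(163/6 + 7167) = (25652 + (-51 - 1/3*(-132651)))*(43165/6) = (25652 + (-51 + 44217))*(43165/6) = (25652 + 44166)*(43165/6) = 69818*(43165/6) = 1506846985/3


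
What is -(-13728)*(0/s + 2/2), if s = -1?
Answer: 13728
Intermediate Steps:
-(-13728)*(0/s + 2/2) = -(-13728)*(0/(-1) + 2/2) = -(-13728)*(0*(-1) + 2*(½)) = -(-13728)*(0 + 1) = -(-13728) = -1144*(-12) = 13728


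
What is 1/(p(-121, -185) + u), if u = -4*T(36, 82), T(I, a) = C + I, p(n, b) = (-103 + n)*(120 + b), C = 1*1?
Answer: 1/14412 ≈ 6.9387e-5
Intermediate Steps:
C = 1
T(I, a) = 1 + I
u = -148 (u = -4*(1 + 36) = -4*37 = -148)
1/(p(-121, -185) + u) = 1/((-12360 - 103*(-185) + 120*(-121) - 185*(-121)) - 148) = 1/((-12360 + 19055 - 14520 + 22385) - 148) = 1/(14560 - 148) = 1/14412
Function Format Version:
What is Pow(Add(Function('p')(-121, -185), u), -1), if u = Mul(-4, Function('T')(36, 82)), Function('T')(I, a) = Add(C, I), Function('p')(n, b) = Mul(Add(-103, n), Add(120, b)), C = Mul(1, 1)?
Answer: Rational(1, 14412) ≈ 6.9387e-5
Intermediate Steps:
C = 1
Function('T')(I, a) = Add(1, I)
u = -148 (u = Mul(-4, Add(1, 36)) = Mul(-4, 37) = -148)
Pow(Add(Function('p')(-121, -185), u), -1) = Pow(Add(Add(-12360, Mul(-103, -185), Mul(120, -121), Mul(-185, -121)), -148), -1) = Pow(Add(Add(-12360, 19055, -14520, 22385), -148), -1) = Pow(Add(14560, -148), -1) = Pow(14412, -1) = Rational(1, 14412)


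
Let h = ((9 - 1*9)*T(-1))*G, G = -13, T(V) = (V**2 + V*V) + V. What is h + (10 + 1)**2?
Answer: 121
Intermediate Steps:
T(V) = V + 2*V**2 (T(V) = (V**2 + V**2) + V = 2*V**2 + V = V + 2*V**2)
h = 0 (h = ((9 - 1*9)*(-(1 + 2*(-1))))*(-13) = ((9 - 9)*(-(1 - 2)))*(-13) = (0*(-1*(-1)))*(-13) = (0*1)*(-13) = 0*(-13) = 0)
h + (10 + 1)**2 = 0 + (10 + 1)**2 = 0 + 11**2 = 0 + 121 = 121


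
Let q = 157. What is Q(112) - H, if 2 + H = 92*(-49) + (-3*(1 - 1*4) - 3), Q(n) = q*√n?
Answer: 4504 + 628*√7 ≈ 6165.5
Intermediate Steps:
Q(n) = 157*√n
H = -4504 (H = -2 + (92*(-49) + (-3*(1 - 1*4) - 3)) = -2 + (-4508 + (-3*(1 - 4) - 3)) = -2 + (-4508 + (-3*(-3) - 3)) = -2 + (-4508 + (9 - 3)) = -2 + (-4508 + 6) = -2 - 4502 = -4504)
Q(112) - H = 157*√112 - 1*(-4504) = 157*(4*√7) + 4504 = 628*√7 + 4504 = 4504 + 628*√7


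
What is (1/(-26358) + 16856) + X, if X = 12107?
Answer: 763406753/26358 ≈ 28963.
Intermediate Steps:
(1/(-26358) + 16856) + X = (1/(-26358) + 16856) + 12107 = (-1/26358 + 16856) + 12107 = 444290447/26358 + 12107 = 763406753/26358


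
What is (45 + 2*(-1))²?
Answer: 1849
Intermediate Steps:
(45 + 2*(-1))² = (45 - 2)² = 43² = 1849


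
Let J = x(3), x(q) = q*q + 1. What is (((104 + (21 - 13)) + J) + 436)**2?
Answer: 311364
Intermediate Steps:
x(q) = 1 + q**2 (x(q) = q**2 + 1 = 1 + q**2)
J = 10 (J = 1 + 3**2 = 1 + 9 = 10)
(((104 + (21 - 13)) + J) + 436)**2 = (((104 + (21 - 13)) + 10) + 436)**2 = (((104 + 8) + 10) + 436)**2 = ((112 + 10) + 436)**2 = (122 + 436)**2 = 558**2 = 311364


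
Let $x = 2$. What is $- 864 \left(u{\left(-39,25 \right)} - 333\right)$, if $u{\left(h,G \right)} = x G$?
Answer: $244512$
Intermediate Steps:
$u{\left(h,G \right)} = 2 G$
$- 864 \left(u{\left(-39,25 \right)} - 333\right) = - 864 \left(2 \cdot 25 - 333\right) = - 864 \left(50 - 333\right) = \left(-864\right) \left(-283\right) = 244512$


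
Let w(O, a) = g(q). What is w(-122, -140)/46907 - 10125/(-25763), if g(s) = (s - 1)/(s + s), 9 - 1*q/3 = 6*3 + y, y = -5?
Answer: 11398735919/29003160984 ≈ 0.39302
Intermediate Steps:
q = -12 (q = 27 - 3*(6*3 - 5) = 27 - 3*(18 - 5) = 27 - 3*13 = 27 - 39 = -12)
g(s) = (-1 + s)/(2*s) (g(s) = (-1 + s)/((2*s)) = (-1 + s)*(1/(2*s)) = (-1 + s)/(2*s))
w(O, a) = 13/24 (w(O, a) = (½)*(-1 - 12)/(-12) = (½)*(-1/12)*(-13) = 13/24)
w(-122, -140)/46907 - 10125/(-25763) = (13/24)/46907 - 10125/(-25763) = (13/24)*(1/46907) - 10125*(-1/25763) = 13/1125768 + 10125/25763 = 11398735919/29003160984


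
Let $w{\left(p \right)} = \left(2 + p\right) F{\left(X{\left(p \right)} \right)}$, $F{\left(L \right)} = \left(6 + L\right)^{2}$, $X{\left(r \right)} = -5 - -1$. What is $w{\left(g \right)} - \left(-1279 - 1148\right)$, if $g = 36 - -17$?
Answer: $2647$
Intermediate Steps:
$X{\left(r \right)} = -4$ ($X{\left(r \right)} = -5 + 1 = -4$)
$g = 53$ ($g = 36 + 17 = 53$)
$w{\left(p \right)} = 8 + 4 p$ ($w{\left(p \right)} = \left(2 + p\right) \left(6 - 4\right)^{2} = \left(2 + p\right) 2^{2} = \left(2 + p\right) 4 = 8 + 4 p$)
$w{\left(g \right)} - \left(-1279 - 1148\right) = \left(8 + 4 \cdot 53\right) - \left(-1279 - 1148\right) = \left(8 + 212\right) - \left(-1279 - 1148\right) = 220 - -2427 = 220 + 2427 = 2647$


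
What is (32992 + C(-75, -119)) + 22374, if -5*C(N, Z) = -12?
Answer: 276842/5 ≈ 55368.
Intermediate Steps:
C(N, Z) = 12/5 (C(N, Z) = -1/5*(-12) = 12/5)
(32992 + C(-75, -119)) + 22374 = (32992 + 12/5) + 22374 = 164972/5 + 22374 = 276842/5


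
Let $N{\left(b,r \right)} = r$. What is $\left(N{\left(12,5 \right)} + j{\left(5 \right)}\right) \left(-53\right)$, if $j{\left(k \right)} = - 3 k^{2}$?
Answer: $3710$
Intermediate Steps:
$\left(N{\left(12,5 \right)} + j{\left(5 \right)}\right) \left(-53\right) = \left(5 - 3 \cdot 5^{2}\right) \left(-53\right) = \left(5 - 75\right) \left(-53\right) = \left(-70\right) \left(-53\right) = 3710$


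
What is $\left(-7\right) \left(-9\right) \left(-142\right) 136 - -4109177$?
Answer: $2892521$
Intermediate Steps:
$\left(-7\right) \left(-9\right) \left(-142\right) 136 - -4109177 = 63 \left(-142\right) 136 + 4109177 = \left(-8946\right) 136 + 4109177 = -1216656 + 4109177 = 2892521$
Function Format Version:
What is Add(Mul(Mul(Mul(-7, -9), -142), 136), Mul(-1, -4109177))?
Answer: 2892521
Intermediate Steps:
Add(Mul(Mul(Mul(-7, -9), -142), 136), Mul(-1, -4109177)) = Add(Mul(Mul(63, -142), 136), 4109177) = Add(Mul(-8946, 136), 4109177) = Add(-1216656, 4109177) = 2892521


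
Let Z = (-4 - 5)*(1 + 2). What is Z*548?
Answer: -14796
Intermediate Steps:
Z = -27 (Z = -9*3 = -27)
Z*548 = -27*548 = -14796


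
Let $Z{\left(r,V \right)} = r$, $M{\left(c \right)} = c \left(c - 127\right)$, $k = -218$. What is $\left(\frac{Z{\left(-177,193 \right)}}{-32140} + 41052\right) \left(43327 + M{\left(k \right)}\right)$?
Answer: $\frac{156399075878409}{32140} \approx 4.8662 \cdot 10^{9}$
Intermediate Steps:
$M{\left(c \right)} = c \left(-127 + c\right)$
$\left(\frac{Z{\left(-177,193 \right)}}{-32140} + 41052\right) \left(43327 + M{\left(k \right)}\right) = \left(- \frac{177}{-32140} + 41052\right) \left(43327 - 218 \left(-127 - 218\right)\right) = \left(\left(-177\right) \left(- \frac{1}{32140}\right) + 41052\right) \left(43327 - -75210\right) = \left(\frac{177}{32140} + 41052\right) \left(43327 + 75210\right) = \frac{1319411457}{32140} \cdot 118537 = \frac{156399075878409}{32140}$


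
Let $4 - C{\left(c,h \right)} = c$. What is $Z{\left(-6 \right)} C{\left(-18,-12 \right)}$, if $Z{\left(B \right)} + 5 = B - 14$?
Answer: $-550$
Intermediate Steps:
$C{\left(c,h \right)} = 4 - c$
$Z{\left(B \right)} = -19 + B$ ($Z{\left(B \right)} = -5 + \left(B - 14\right) = -5 + \left(-14 + B\right) = -19 + B$)
$Z{\left(-6 \right)} C{\left(-18,-12 \right)} = \left(-19 - 6\right) \left(4 - -18\right) = - 25 \left(4 + 18\right) = \left(-25\right) 22 = -550$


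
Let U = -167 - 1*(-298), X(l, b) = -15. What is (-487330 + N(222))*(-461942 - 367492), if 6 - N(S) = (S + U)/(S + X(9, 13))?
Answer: 27890111125238/69 ≈ 4.0420e+11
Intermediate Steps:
U = 131 (U = -167 + 298 = 131)
N(S) = 6 - (131 + S)/(-15 + S) (N(S) = 6 - (S + 131)/(S - 15) = 6 - (131 + S)/(-15 + S))
(-487330 + N(222))*(-461942 - 367492) = (-487330 + (-221 + 5*222)/(-15 + 222))*(-461942 - 367492) = (-487330 + (-221 + 1110)/207)*(-829434) = (-487330 + (1/207)*889)*(-829434) = (-487330 + 889/207)*(-829434) = -100876421/207*(-829434) = 27890111125238/69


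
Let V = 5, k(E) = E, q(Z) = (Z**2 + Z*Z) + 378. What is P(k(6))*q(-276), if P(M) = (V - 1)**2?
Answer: 2443680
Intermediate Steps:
q(Z) = 378 + 2*Z**2 (q(Z) = (Z**2 + Z**2) + 378 = 2*Z**2 + 378 = 378 + 2*Z**2)
P(M) = 16 (P(M) = (5 - 1)**2 = 4**2 = 16)
P(k(6))*q(-276) = 16*(378 + 2*(-276)**2) = 16*(378 + 2*76176) = 16*(378 + 152352) = 16*152730 = 2443680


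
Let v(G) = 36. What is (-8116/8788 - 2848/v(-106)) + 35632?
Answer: 702969011/19773 ≈ 35552.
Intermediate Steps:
(-8116/8788 - 2848/v(-106)) + 35632 = (-8116/8788 - 2848/36) + 35632 = (-8116*1/8788 - 2848*1/36) + 35632 = (-2029/2197 - 712/9) + 35632 = -1582525/19773 + 35632 = 702969011/19773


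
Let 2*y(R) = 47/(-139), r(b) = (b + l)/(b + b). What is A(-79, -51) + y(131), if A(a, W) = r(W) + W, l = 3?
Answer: -239601/4726 ≈ -50.698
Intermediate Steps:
r(b) = (3 + b)/(2*b) (r(b) = (b + 3)/(b + b) = (3 + b)/((2*b)) = (3 + b)*(1/(2*b)) = (3 + b)/(2*b))
A(a, W) = W + (3 + W)/(2*W) (A(a, W) = (3 + W)/(2*W) + W = W + (3 + W)/(2*W))
y(R) = -47/278 (y(R) = (47/(-139))/2 = (47*(-1/139))/2 = (½)*(-47/139) = -47/278)
A(-79, -51) + y(131) = (½ - 51 + (3/2)/(-51)) - 47/278 = (½ - 51 + (3/2)*(-1/51)) - 47/278 = (½ - 51 - 1/34) - 47/278 = -859/17 - 47/278 = -239601/4726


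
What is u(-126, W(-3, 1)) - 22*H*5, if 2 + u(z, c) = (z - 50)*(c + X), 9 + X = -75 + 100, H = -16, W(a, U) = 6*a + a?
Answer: 2638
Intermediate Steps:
W(a, U) = 7*a
X = 16 (X = -9 + (-75 + 100) = -9 + 25 = 16)
u(z, c) = -2 + (-50 + z)*(16 + c) (u(z, c) = -2 + (z - 50)*(c + 16) = -2 + (-50 + z)*(16 + c))
u(-126, W(-3, 1)) - 22*H*5 = (-802 - 350*(-3) + 16*(-126) + (7*(-3))*(-126)) - 22*(-16)*5 = (-802 - 50*(-21) - 2016 - 21*(-126)) - (-352)*5 = (-802 + 1050 - 2016 + 2646) - 1*(-1760) = 878 + 1760 = 2638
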